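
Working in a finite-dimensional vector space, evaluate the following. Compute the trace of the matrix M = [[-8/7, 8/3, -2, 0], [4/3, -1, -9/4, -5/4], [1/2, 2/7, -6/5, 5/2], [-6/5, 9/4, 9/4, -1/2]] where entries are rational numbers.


The trace is the sum of diagonal entries.
Diagonal: M[1,1] = -8/7, M[2,2] = -1, M[3,3] = -6/5, M[4,4] = -1/2
Tr(M) = -8/7 + -1 + -6/5 + -1/2
Computing step by step:
After adding M[1,1]: -8/7
After adding M[2,2]: -15/7
After adding M[3,3]: -117/35
After adding M[4,4]: -269/70
Tr(M) = -269/70

-269/70


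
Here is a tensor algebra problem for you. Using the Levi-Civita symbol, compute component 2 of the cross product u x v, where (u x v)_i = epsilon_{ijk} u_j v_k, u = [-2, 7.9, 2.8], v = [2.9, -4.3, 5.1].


(u x v)_2 = sum_{j,k} epsilon_{2jk} u_j v_k. Only permutations of (1,2,3) contribute; the two non-zero terms are:
eps_{213} u_1 v_3 = -1 * -2 * 5.1 = 10.2
eps_{231} u_3 v_1 = 1 * 2.8 * 2.9 = 8.12
(u x v)_2 = 18.32

18.32


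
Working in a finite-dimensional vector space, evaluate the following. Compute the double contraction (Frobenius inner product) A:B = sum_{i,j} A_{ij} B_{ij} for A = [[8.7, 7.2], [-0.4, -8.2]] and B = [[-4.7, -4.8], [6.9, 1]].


A:B = sum over all i,j of A_{ij} * B_{ij}.
Row 1: 8.7*-4.7=-40.89, 7.2*-4.8=-34.56 => row sum = -75.45
Row 2: -0.4*6.9=-2.76, -8.2*1=-8.2 => row sum = -10.96
Total = -75.45 + -10.96 = -86.41

-86.41


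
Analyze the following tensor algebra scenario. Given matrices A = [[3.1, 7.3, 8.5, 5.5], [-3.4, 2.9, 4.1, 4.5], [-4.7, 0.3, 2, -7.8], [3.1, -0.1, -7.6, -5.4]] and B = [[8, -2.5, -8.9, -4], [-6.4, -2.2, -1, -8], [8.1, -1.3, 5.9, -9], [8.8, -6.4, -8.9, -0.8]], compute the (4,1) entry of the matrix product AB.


(AB)_{ij} = sum_k A_{ik} B_{kj}.
For i=4, j=1:
A_{41} * B_{11} = 3.1 * 8 = 24.8
A_{42} * B_{21} = -0.1 * -6.4 = 0.64
A_{43} * B_{31} = -7.6 * 8.1 = -61.56
A_{44} * B_{41} = -5.4 * 8.8 = -47.52
Sum = 24.8 + 0.64 + -61.56 + -47.52 = -83.64

-83.64


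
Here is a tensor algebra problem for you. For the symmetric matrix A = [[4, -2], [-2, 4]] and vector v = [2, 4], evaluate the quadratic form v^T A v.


First compute Av:
(Av)_1 = 4*2 + -2*4 = 0
(Av)_2 = -2*2 + 4*4 = 12
Av = [0, 12]
Then v^T (Av) = 2*0 + 4*12
= 0 + 48 = 48

48


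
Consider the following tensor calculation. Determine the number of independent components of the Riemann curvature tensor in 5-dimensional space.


The Riemann tensor in d dimensions has d^2(d^2 - 1)/12 independent components.
d = 5, so d^2 = 25
d^2 - 1 = 24
d^2(d^2 - 1) = 25 * 24 = 600
Divide by 12: 600 / 12 = 50

50


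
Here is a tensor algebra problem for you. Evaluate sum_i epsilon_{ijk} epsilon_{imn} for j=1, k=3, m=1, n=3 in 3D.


Using the identity: epsilon_{ijk} epsilon_{imn} = delta_{jm} delta_{kn} - delta_{jn} delta_{km}.
delta_{11} = 1
delta_{33} = 1
delta_{13} = 0
delta_{31} = 0
Result = 1 * 1 - 0 * 0 = 1 - 0 = 1

1


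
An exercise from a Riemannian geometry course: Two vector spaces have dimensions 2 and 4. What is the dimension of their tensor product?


The dimension of a tensor product is the product of dimensions.
dim(V) = 2, dim(W) = 4
dim(V (x) W) = 2 * 4 = 8

8


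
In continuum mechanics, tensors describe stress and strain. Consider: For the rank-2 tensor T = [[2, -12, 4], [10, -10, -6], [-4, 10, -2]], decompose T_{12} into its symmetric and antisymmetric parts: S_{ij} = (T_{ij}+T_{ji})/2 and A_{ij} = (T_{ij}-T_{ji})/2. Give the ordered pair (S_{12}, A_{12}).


T_{12} = -12
T_{21} = 10
S_{12} = (-12 + 10)/2 = -2/2 = -1
A_{12} = (-12 - 10)/2 = -22/2 = -11
Check: S + A = -1 + -11 = -12 = T_{12}.

(-1, -11)


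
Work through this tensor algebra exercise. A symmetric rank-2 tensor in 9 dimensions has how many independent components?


A symmetric rank-2 tensor in d dimensions has d(d+1)/2 independent components.
d = 9
d(d+1)/2 = 9 * 10 / 2 = 90 / 2 = 45

45


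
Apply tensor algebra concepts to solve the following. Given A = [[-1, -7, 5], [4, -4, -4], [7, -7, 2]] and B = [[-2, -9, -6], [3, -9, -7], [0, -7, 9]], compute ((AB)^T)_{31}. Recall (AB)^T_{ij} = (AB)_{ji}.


(AB)^T_{ij} = (AB)_{ji} = sum_k A_{jk} B_{ki}.
For i=3, j=1 we need (AB)_{13}:
A_{11} * B_{13} = -1 * -6 = 6
A_{12} * B_{23} = -7 * -7 = 49
A_{13} * B_{33} = 5 * 9 = 45
Sum = 6 + 49 + 45 = 100

100


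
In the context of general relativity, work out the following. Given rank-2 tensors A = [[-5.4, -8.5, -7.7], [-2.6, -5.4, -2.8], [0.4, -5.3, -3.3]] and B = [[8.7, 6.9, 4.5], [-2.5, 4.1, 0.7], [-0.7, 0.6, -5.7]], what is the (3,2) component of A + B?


Tensor addition is component-wise: (A + B)_{ij} = A_{ij} + B_{ij}.
A_{32} = -5.3
B_{32} = 0.6
(A + B)_{32} = -5.3 + 0.6 = -4.7

-4.7


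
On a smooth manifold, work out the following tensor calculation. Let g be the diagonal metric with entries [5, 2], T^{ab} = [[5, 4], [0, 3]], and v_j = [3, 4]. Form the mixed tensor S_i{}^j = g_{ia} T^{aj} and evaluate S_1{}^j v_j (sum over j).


Step 1: lower the first index. For a diagonal metric, g_{ia} T^{aj} = g_{ii} T^{ij} (no sum on i).
g_{11} = 5
S_1{}^1 = 5 * T^{11} = 5 * 5 = 25
S_1{}^2 = 5 * T^{12} = 5 * 4 = 20
Step 2: contract S_1{}^j with v_j.
S_1{}^1 * v_1 = 25 * 3 = 75
S_1{}^2 * v_2 = 20 * 4 = 80
Result = 75 + 80 = 155

155


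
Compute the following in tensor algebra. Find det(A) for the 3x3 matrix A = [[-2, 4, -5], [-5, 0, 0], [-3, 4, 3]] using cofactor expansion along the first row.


Expanding along the first row, det(A) = a11*M_11 - a12*M_12 + a13*M_13, where M_1j is the (1,j) minor.
Minor M_11 = 0*3 - 0*4 = 0
Minor M_12 = -5*3 - 0*-3 = -15
Minor M_13 = -5*4 - 0*-3 = -20
det = -2*(0) - 4*(-15) + -5*(-20)
    = 0 - -60 + 100
    = 160

160


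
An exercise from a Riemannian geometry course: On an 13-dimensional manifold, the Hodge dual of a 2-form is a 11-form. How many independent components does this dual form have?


The Hodge dual of a p-form on an n-dimensional manifold is an (n-p)-form.
n = 13, p = 2, so dual degree = 13 - 2 = 11
The number of components is C(n, n-p) = C(13, 11) = 78

78


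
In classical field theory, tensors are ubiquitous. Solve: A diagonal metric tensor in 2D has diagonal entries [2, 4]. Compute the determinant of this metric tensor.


For a diagonal metric, the determinant is the product of diagonal entries.
Diagonal entries: 2, 4
det(g) = 2 * 4 = 8

8


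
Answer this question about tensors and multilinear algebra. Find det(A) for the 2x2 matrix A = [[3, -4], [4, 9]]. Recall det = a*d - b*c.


For a 2x2 matrix [[a, b], [c, d]], det = a*d - b*c.
a = 3, b = -4, c = 4, d = 9
a*d = 3 * 9 = 27
b*c = -4 * 4 = -16
det = 27 - -16 = 43

43


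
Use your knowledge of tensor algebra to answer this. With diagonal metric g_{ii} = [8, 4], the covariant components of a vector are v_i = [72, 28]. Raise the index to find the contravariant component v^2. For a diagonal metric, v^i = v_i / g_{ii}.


To raise an index with a diagonal metric: v^i = v_i / g_{ii}.
For index 2: v_2 = 28, g_{22} = 4
v^2 = 28 / 4 = 7

7


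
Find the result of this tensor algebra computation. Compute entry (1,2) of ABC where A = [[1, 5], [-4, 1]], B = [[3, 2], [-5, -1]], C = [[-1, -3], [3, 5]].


(ABC)_{12} = sum_m (AB)_{1m} C_{m2}. First compute row 1 of AB.
(AB)_{11} = 1*3 + 5*-5 = -22
(AB)_{12} = 1*2 + 5*-1 = -3
Now contract with column 2 of C:
(AB)_{11} * C_{12} = -22 * -3 = 66
(AB)_{12} * C_{22} = -3 * 5 = -15
(ABC)_{12} = 66 + -15 = 51

51


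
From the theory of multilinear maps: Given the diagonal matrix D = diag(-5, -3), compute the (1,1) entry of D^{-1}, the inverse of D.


For a diagonal matrix, the inverse has entries (D^{-1})_{ii} = 1/d_{ii}.
The diagonal entries are: d_{11} = -5, d_{22} = -3
We need (D^{-1})_{11} = 1/d_{11} = 1/-5 = -1/5

-1/5


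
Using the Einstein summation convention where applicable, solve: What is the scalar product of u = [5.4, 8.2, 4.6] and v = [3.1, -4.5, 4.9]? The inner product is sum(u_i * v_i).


The inner product u . v = sum of u_i * v_i.
Term-by-term: 5.4 * 3.1, 8.2 * -4.5, 4.6 * 4.9
Products: 16.74, -36.9, 22.54
Sum = 16.74 + -36.9 + 22.54 = 2.38

2.38


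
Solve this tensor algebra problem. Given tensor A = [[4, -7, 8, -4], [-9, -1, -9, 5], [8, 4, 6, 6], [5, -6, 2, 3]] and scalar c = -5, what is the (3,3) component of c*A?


Scalar multiplication: (cA)_{ij} = c * A_{ij}.
c = -5
A_{33} = 6
(cA)_{33} = -5 * 6 = -30

-30


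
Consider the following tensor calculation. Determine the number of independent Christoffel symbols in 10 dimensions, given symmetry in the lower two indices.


Christoffel symbols Gamma^k_{ij} are symmetric in i,j, so there are d * d(d+1)/2 independent symbols.
d = 10
d(d+1)/2 = 10 * 11 / 2 = 55
Total = 10 * 55 = 550

550


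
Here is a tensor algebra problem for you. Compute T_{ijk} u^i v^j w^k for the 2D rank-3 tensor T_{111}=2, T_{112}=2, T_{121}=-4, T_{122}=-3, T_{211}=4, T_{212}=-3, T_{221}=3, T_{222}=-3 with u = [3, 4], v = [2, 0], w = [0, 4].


S = sum over i,j,k of T_{ijk} u_i v_j w_k. Expanding all 8 terms:
T_{111}*u_1*v_1*w_1 = 2*3*2*0 = 0  (running total: 0)
T_{112}*u_1*v_1*w_2 = 2*3*2*4 = 48  (running total: 48)
T_{121}*u_1*v_2*w_1 = -4*3*0*0 = 0  (running total: 48)
T_{122}*u_1*v_2*w_2 = -3*3*0*4 = 0  (running total: 48)
T_{211}*u_2*v_1*w_1 = 4*4*2*0 = 0  (running total: 48)
T_{212}*u_2*v_1*w_2 = -3*4*2*4 = -96  (running total: -48)
T_{221}*u_2*v_2*w_1 = 3*4*0*0 = 0  (running total: -48)
T_{222}*u_2*v_2*w_2 = -3*4*0*4 = 0  (running total: -48)
S = -48

-48


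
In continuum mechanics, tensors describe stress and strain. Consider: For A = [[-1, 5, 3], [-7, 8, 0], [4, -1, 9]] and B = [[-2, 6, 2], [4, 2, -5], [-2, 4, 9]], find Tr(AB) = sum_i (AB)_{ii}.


Tr(AB) = sum_i (AB)_{ii} where (AB)_{ii} = sum_k A_{ik} B_{ki}.
(AB)_{11} = -1*-2 + 5*4 + 3*-2 = 16
(AB)_{22} = -7*6 + 8*2 + 0*4 = -26
(AB)_{33} = 4*2 + -1*-5 + 9*9 = 94
Tr(AB) = 16 + -26 + 94 = 84

84


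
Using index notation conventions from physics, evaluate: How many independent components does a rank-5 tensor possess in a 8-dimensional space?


The number of components of a rank-r tensor in d dimensions is d^r.
Here d = 8 and r = 5.
8^5 = 32768

32768


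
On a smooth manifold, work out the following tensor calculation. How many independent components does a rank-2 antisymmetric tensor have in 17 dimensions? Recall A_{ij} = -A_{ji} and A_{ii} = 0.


An antisymmetric rank-2 tensor satisfies A_{ij} = -A_{ji}, so diagonal entries are zero.
The independent components are the upper-triangular entries: C(n, 2) = n(n-1)/2.
n = 17
C(17, 2) = 17 * 16 / 2 = 272 / 2 = 136

136


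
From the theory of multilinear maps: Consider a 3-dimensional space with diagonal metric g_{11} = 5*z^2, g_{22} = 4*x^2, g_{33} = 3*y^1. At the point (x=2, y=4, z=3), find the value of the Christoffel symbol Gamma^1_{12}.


For a diagonal metric, Gamma^k_{ij} = (1/2) g^{kk} (dg_{ik}/dx_j + dg_{jk}/dx_i - dg_{ij}/dx_k).
The metric is diagonal, so g_{ab} = 0 for a != b.
At the given point: g_{11} = 45, g_{22} = 16, g_{33} = 12
g^{11} = 1/45
dg_{11}/dx_2 = dg_{11}/dx_2 = 0
dg_{21}/dx_1 = 0 (off-diagonal)
dg_{12}/dx_1 = 0 (off-diagonal)
Numerator = 0 + 0 - 0 = 0
Gamma^1_{12} = 0 / (2 * 45) = 0

0


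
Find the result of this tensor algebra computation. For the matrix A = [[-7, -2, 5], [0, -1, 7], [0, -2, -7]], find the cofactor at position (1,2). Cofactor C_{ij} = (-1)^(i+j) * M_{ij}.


To find cofactor C_{12}, delete row 1 and column 2.
The resulting 2x2 submatrix is: [[0, 7], [0, -7]]
Minor M_{12} = 0*-7 - 7*0
  = 0 - 0 = 0
Sign = (-1)^(1+2) = (-1)^3 = -1
Cofactor C_{12} = -1 * 0 = 0

0


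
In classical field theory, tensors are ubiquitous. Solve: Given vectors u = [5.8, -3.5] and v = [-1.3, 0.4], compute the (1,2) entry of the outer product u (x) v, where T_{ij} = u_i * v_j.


The outer product entry T_{ij} = u_i * v_j.
We need i=1, j=2.
u_1 = 5.8, v_2 = 0.4
T_{1,2} = 5.8 * 0.4 = 2.32

2.32


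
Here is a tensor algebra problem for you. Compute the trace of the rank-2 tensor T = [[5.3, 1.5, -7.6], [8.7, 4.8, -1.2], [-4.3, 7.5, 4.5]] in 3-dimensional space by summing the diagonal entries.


The contraction (trace) of a rank-2 tensor is the sum of its diagonal elements.
Diagonal entries: A[1,1] = 5.3, A[2,2] = 4.8, A[3,3] = 4.5
Tr(A) = 5.3 + 4.8 + 4.5 = 14.6

14.6


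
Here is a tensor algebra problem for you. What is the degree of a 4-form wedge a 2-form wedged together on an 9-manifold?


The degree of a wedge product is the sum of the degrees of the individual forms.
Degrees: 4, 2
Total degree = 4 + 2 = 6

6


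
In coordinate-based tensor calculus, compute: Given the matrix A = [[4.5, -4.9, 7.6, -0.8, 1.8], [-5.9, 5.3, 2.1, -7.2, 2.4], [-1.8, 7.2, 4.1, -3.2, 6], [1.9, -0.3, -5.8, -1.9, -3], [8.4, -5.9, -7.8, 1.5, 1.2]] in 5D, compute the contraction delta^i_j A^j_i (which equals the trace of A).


The contraction (trace) of a rank-2 tensor is the sum of its diagonal elements.
Diagonal entries: A[1,1] = 4.5, A[2,2] = 5.3, A[3,3] = 4.1, A[4,4] = -1.9, A[5,5] = 1.2
Tr(A) = 4.5 + 5.3 + 4.1 + -1.9 + 1.2 = 13.2

13.2


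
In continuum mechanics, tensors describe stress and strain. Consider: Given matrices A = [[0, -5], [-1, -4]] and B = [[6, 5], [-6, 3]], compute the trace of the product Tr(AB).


Tr(AB) = sum_i (AB)_{ii} where (AB)_{ii} = sum_k A_{ik} B_{ki}.
(AB)_{11} = 0*6 + -5*-6 = 30
(AB)_{22} = -1*5 + -4*3 = -17
Tr(AB) = 30 + -17 = 13

13


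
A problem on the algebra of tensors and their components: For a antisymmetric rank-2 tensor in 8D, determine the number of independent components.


A antisymmetric rank-2 tensor in d dimensions has d(d-1)/2 independent components.
d = 8
d(d-1)/2 = 8 * 7 / 2 = 56 / 2 = 28

28


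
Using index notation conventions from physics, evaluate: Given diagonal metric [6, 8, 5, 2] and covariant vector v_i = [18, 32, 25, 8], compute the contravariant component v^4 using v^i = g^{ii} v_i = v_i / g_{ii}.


To raise an index with a diagonal metric: v^i = v_i / g_{ii}.
For index 4: v_4 = 8, g_{44} = 2
v^4 = 8 / 2 = 4

4


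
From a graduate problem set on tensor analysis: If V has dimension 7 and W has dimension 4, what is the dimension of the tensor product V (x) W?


The dimension of a tensor product is the product of dimensions.
dim(V) = 7, dim(W) = 4
dim(V (x) W) = 7 * 4 = 28

28


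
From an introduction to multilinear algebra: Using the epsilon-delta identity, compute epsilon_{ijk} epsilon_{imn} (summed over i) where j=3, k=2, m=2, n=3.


Using the identity: epsilon_{ijk} epsilon_{imn} = delta_{jm} delta_{kn} - delta_{jn} delta_{km}.
delta_{32} = 0
delta_{23} = 0
delta_{33} = 1
delta_{22} = 1
Result = 0 * 0 - 1 * 1 = 0 - 1 = -1

-1


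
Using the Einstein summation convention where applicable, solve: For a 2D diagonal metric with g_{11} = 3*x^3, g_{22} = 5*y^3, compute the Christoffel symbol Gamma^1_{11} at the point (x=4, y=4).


For a diagonal metric, Gamma^k_{ij} = (1/2) g^{kk} (dg_{ik}/dx_j + dg_{jk}/dx_i - dg_{ij}/dx_k).
The metric is diagonal, so g_{ab} = 0 for a != b.
At the given point: g_{11} = 192, g_{22} = 320
g^{11} = 1/192
dg_{11}/dx_1 = dg_{11}/dx_1 = 144
dg_{11}/dx_1 = dg_{11}/dx_1 = 144
dg_{11}/dx_1 = dg_{11}/dx_1 = 144
Numerator = 144 + 144 - 144 = 144
Gamma^1_{11} = 144 / (2 * 192) = 3/8

3/8


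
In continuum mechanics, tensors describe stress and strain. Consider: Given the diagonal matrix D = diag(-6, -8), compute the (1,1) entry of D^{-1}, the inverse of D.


For a diagonal matrix, the inverse has entries (D^{-1})_{ii} = 1/d_{ii}.
The diagonal entries are: d_{11} = -6, d_{22} = -8
We need (D^{-1})_{11} = 1/d_{11} = 1/-6 = -1/6

-1/6


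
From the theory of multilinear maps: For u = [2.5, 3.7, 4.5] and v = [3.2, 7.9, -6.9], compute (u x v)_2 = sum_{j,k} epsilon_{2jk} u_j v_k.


(u x v)_2 = sum_{j,k} epsilon_{2jk} u_j v_k. Only permutations of (1,2,3) contribute; the two non-zero terms are:
eps_{213} u_1 v_3 = -1 * 2.5 * -6.9 = 17.25
eps_{231} u_3 v_1 = 1 * 4.5 * 3.2 = 14.4
(u x v)_2 = 31.65

31.65


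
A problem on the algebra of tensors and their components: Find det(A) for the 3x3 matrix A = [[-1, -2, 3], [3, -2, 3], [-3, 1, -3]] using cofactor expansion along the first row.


Expanding along the first row, det(A) = a11*M_11 - a12*M_12 + a13*M_13, where M_1j is the (1,j) minor.
Minor M_11 = -2*-3 - 3*1 = 3
Minor M_12 = 3*-3 - 3*-3 = 0
Minor M_13 = 3*1 - -2*-3 = -3
det = -1*(3) - -2*(0) + 3*(-3)
    = -3 - 0 + -9
    = -12

-12


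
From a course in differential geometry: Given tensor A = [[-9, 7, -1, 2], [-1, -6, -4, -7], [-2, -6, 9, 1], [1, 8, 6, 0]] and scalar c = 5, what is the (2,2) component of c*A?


Scalar multiplication: (cA)_{ij} = c * A_{ij}.
c = 5
A_{22} = -6
(cA)_{22} = 5 * -6 = -30

-30


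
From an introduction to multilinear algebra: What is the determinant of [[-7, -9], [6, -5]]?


For a 2x2 matrix [[a, b], [c, d]], det = a*d - b*c.
a = -7, b = -9, c = 6, d = -5
a*d = -7 * -5 = 35
b*c = -9 * 6 = -54
det = 35 - -54 = 89

89


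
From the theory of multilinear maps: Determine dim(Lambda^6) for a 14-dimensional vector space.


The dimension of the space of p-forms on an n-dimensional space is C(n, p).
n = 14, p = 6
C(14, 6) = 14! / (6! * 8!) = 3003

3003


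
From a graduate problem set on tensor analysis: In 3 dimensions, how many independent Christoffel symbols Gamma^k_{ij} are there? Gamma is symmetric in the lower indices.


Christoffel symbols Gamma^k_{ij} are symmetric in i,j, so there are d * d(d+1)/2 independent symbols.
d = 3
d(d+1)/2 = 3 * 4 / 2 = 6
Total = 3 * 6 = 18

18


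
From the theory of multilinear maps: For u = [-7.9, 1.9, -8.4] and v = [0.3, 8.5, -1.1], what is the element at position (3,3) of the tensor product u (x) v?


The outer product entry T_{ij} = u_i * v_j.
We need i=3, j=3.
u_3 = -8.4, v_3 = -1.1
T_{3,3} = -8.4 * -1.1 = 9.24

9.24


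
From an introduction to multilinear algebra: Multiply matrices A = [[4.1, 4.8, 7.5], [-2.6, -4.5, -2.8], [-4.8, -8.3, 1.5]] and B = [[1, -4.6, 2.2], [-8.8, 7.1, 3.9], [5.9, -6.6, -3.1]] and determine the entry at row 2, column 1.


(AB)_{ij} = sum_k A_{ik} B_{kj}.
For i=2, j=1:
A_{21} * B_{11} = -2.6 * 1 = -2.6
A_{22} * B_{21} = -4.5 * -8.8 = 39.6
A_{23} * B_{31} = -2.8 * 5.9 = -16.52
Sum = -2.6 + 39.6 + -16.52 = 20.48

20.48


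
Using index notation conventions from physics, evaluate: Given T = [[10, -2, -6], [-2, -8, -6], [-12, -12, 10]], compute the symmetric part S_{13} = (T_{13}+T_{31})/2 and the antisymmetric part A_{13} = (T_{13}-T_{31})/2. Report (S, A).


T_{13} = -6
T_{31} = -12
S_{13} = (-6 + -12)/2 = -18/2 = -9
A_{13} = (-6 - -12)/2 = 6/2 = 3
Check: S + A = -9 + 3 = -6 = T_{13}.

(-9, 3)


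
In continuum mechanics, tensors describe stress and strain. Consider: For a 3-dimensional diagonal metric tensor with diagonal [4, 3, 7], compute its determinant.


For a diagonal metric, the determinant is the product of diagonal entries.
Diagonal entries: 4, 3, 7
det(g) = 4 * 3 * 7 = 84

84


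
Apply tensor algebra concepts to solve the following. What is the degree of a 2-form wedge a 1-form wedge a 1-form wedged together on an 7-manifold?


The degree of a wedge product is the sum of the degrees of the individual forms.
Degrees: 2, 1, 1
Total degree = 2 + 1 + 1 = 4

4


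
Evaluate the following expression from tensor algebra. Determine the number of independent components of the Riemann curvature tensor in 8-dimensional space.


The Riemann tensor in d dimensions has d^2(d^2 - 1)/12 independent components.
d = 8, so d^2 = 64
d^2 - 1 = 63
d^2(d^2 - 1) = 64 * 63 = 4032
Divide by 12: 4032 / 12 = 336

336


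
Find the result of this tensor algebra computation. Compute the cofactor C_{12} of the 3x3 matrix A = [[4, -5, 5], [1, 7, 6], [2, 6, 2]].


To find cofactor C_{12}, delete row 1 and column 2.
The resulting 2x2 submatrix is: [[1, 6], [2, 2]]
Minor M_{12} = 1*2 - 6*2
  = 2 - 12 = -10
Sign = (-1)^(1+2) = (-1)^3 = -1
Cofactor C_{12} = -1 * -10 = 10

10


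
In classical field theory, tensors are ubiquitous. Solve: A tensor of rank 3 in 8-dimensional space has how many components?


The number of components of a rank-r tensor in d dimensions is d^r.
Here d = 8 and r = 3.
8^3 = 512

512


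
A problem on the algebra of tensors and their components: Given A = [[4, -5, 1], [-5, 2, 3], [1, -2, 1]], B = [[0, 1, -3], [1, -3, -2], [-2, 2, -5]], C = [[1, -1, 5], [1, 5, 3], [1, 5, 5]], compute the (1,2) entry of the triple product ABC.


(ABC)_{12} = sum_m (AB)_{1m} C_{m2}. First compute row 1 of AB.
(AB)_{11} = 4*0 + -5*1 + 1*-2 = -7
(AB)_{12} = 4*1 + -5*-3 + 1*2 = 21
(AB)_{13} = 4*-3 + -5*-2 + 1*-5 = -7
Now contract with column 2 of C:
(AB)_{11} * C_{12} = -7 * -1 = 7
(AB)_{12} * C_{22} = 21 * 5 = 105
(AB)_{13} * C_{32} = -7 * 5 = -35
(ABC)_{12} = 7 + 105 + -35 = 77

77


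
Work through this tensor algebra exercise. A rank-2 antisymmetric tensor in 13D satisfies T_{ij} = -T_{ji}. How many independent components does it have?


An antisymmetric rank-2 tensor satisfies A_{ij} = -A_{ji}, so diagonal entries are zero.
The independent components are the upper-triangular entries: C(n, 2) = n(n-1)/2.
n = 13
C(13, 2) = 13 * 12 / 2 = 156 / 2 = 78

78


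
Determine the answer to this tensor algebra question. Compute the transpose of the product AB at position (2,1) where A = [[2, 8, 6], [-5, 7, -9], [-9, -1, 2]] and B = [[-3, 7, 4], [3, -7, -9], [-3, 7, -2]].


(AB)^T_{ij} = (AB)_{ji} = sum_k A_{jk} B_{ki}.
For i=2, j=1 we need (AB)_{12}:
A_{11} * B_{12} = 2 * 7 = 14
A_{12} * B_{22} = 8 * -7 = -56
A_{13} * B_{32} = 6 * 7 = 42
Sum = 14 + -56 + 42 = 0

0


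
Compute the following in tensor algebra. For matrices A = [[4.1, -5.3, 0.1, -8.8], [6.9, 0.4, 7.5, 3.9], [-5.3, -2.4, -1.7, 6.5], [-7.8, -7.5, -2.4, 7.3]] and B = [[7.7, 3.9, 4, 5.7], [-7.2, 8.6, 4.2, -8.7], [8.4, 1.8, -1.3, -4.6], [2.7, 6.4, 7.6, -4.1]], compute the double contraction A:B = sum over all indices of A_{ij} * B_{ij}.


A:B = sum over all i,j of A_{ij} * B_{ij}.
Row 1: 4.1*7.7=31.57, -5.3*3.9=-20.67, 0.1*4=0.4, -8.8*5.7=-50.16 => row sum = -38.86
Row 2: 6.9*-7.2=-49.68, 0.4*8.6=3.44, 7.5*4.2=31.5, 3.9*-8.7=-33.93 => row sum = -48.67
Row 3: -5.3*8.4=-44.52, -2.4*1.8=-4.32, -1.7*-1.3=2.21, 6.5*-4.6=-29.9 => row sum = -76.53
Row 4: -7.8*2.7=-21.06, -7.5*6.4=-48, -2.4*7.6=-18.24, 7.3*-4.1=-29.93 => row sum = -117.23
Total = -38.86 + -48.67 + -76.53 + -117.23 = -281.29

-281.29


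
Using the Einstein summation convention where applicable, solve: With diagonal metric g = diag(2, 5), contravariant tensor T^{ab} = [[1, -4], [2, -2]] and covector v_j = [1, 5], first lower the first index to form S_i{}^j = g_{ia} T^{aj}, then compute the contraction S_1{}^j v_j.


Step 1: lower the first index. For a diagonal metric, g_{ia} T^{aj} = g_{ii} T^{ij} (no sum on i).
g_{11} = 2
S_1{}^1 = 2 * T^{11} = 2 * 1 = 2
S_1{}^2 = 2 * T^{12} = 2 * -4 = -8
Step 2: contract S_1{}^j with v_j.
S_1{}^1 * v_1 = 2 * 1 = 2
S_1{}^2 * v_2 = -8 * 5 = -40
Result = 2 + -40 = -38

-38


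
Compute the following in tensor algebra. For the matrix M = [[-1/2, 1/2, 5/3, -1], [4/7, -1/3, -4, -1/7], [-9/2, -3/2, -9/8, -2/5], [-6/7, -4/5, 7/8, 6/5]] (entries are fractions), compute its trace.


The trace is the sum of diagonal entries.
Diagonal: M[1,1] = -1/2, M[2,2] = -1/3, M[3,3] = -9/8, M[4,4] = 6/5
Tr(M) = -1/2 + -1/3 + -9/8 + 6/5
Computing step by step:
After adding M[1,1]: -1/2
After adding M[2,2]: -5/6
After adding M[3,3]: -47/24
After adding M[4,4]: -91/120
Tr(M) = -91/120

-91/120


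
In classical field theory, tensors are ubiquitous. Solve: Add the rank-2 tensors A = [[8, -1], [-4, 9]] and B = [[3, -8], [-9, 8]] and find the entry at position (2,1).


Tensor addition is component-wise: (A + B)_{ij} = A_{ij} + B_{ij}.
A_{21} = -4
B_{21} = -9
(A + B)_{21} = -4 + -9 = -13

-13


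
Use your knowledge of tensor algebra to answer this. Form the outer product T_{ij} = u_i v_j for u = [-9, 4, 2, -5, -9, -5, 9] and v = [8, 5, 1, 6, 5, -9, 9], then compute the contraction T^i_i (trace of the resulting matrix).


The outer product gives T_{ij} = u_i v_j.
The trace (contraction) is Tr(T) = sum_i T_{ii} = sum_i u_i v_i.
Diagonal entries:
T_{11} = u_1 * v_1 = -9 * 8 = -72
T_{22} = u_2 * v_2 = 4 * 5 = 20
T_{33} = u_3 * v_3 = 2 * 1 = 2
T_{44} = u_4 * v_4 = -5 * 6 = -30
T_{55} = u_5 * v_5 = -9 * 5 = -45
T_{66} = u_6 * v_6 = -5 * -9 = 45
T_{77} = u_7 * v_7 = 9 * 9 = 81
Tr(T) = -72 + 20 + 2 + -30 + -45 + 45 + 81 = 1

1


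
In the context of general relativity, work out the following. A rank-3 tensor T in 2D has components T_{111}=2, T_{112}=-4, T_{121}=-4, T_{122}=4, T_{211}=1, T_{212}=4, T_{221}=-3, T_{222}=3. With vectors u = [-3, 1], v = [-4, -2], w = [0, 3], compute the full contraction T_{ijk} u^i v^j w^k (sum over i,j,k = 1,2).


S = sum over i,j,k of T_{ijk} u_i v_j w_k. Expanding all 8 terms:
T_{111}*u_1*v_1*w_1 = 2*-3*-4*0 = 0  (running total: 0)
T_{112}*u_1*v_1*w_2 = -4*-3*-4*3 = -144  (running total: -144)
T_{121}*u_1*v_2*w_1 = -4*-3*-2*0 = 0  (running total: -144)
T_{122}*u_1*v_2*w_2 = 4*-3*-2*3 = 72  (running total: -72)
T_{211}*u_2*v_1*w_1 = 1*1*-4*0 = 0  (running total: -72)
T_{212}*u_2*v_1*w_2 = 4*1*-4*3 = -48  (running total: -120)
T_{221}*u_2*v_2*w_1 = -3*1*-2*0 = 0  (running total: -120)
T_{222}*u_2*v_2*w_2 = 3*1*-2*3 = -18  (running total: -138)
S = -138

-138


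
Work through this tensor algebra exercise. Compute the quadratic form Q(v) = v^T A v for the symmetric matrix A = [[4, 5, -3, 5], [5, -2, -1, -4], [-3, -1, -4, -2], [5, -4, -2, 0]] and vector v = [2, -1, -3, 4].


First compute Av:
(Av)_1 = 4*2 + 5*-1 + -3*-3 + 5*4 = 32
(Av)_2 = 5*2 + -2*-1 + -1*-3 + -4*4 = -1
(Av)_3 = -3*2 + -1*-1 + -4*-3 + -2*4 = -1
(Av)_4 = 5*2 + -4*-1 + -2*-3 + 0*4 = 20
Av = [32, -1, -1, 20]
Then v^T (Av) = 2*32 + -1*-1 + -3*-1 + 4*20
= 64 + 1 + 3 + 80 = 148

148


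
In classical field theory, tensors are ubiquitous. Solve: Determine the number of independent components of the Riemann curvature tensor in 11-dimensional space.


The Riemann tensor in d dimensions has d^2(d^2 - 1)/12 independent components.
d = 11, so d^2 = 121
d^2 - 1 = 120
d^2(d^2 - 1) = 121 * 120 = 14520
Divide by 12: 14520 / 12 = 1210

1210


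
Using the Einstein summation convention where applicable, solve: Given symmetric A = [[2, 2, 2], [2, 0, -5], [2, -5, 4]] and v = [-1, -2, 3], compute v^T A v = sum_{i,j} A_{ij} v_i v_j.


First compute Av:
(Av)_1 = 2*-1 + 2*-2 + 2*3 = 0
(Av)_2 = 2*-1 + 0*-2 + -5*3 = -17
(Av)_3 = 2*-1 + -5*-2 + 4*3 = 20
Av = [0, -17, 20]
Then v^T (Av) = -1*0 + -2*-17 + 3*20
= 0 + 34 + 60 = 94

94


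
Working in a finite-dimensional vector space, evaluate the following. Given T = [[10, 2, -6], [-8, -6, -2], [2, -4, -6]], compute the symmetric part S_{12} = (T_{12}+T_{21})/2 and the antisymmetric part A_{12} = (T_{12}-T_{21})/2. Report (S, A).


T_{12} = 2
T_{21} = -8
S_{12} = (2 + -8)/2 = -6/2 = -3
A_{12} = (2 - -8)/2 = 10/2 = 5
Check: S + A = -3 + 5 = 2 = T_{12}.

(-3, 5)


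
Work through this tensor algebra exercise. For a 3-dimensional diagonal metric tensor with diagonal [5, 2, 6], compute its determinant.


For a diagonal metric, the determinant is the product of diagonal entries.
Diagonal entries: 5, 2, 6
det(g) = 5 * 2 * 6 = 60

60


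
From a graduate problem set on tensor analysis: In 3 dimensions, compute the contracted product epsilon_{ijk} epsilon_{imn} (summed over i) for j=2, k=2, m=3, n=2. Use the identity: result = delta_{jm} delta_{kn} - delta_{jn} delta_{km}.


Using the identity: epsilon_{ijk} epsilon_{imn} = delta_{jm} delta_{kn} - delta_{jn} delta_{km}.
delta_{23} = 0
delta_{22} = 1
delta_{22} = 1
delta_{23} = 0
Result = 0 * 1 - 1 * 0 = 0 - 0 = 0

0


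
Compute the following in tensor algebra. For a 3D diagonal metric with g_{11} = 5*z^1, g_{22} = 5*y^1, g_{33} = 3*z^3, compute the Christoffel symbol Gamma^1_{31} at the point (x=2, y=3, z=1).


For a diagonal metric, Gamma^k_{ij} = (1/2) g^{kk} (dg_{ik}/dx_j + dg_{jk}/dx_i - dg_{ij}/dx_k).
The metric is diagonal, so g_{ab} = 0 for a != b.
At the given point: g_{11} = 5, g_{22} = 15, g_{33} = 3
g^{11} = 1/5
dg_{31}/dx_1 = 0 (off-diagonal)
dg_{11}/dx_3 = dg_{11}/dx_3 = 5
dg_{31}/dx_1 = 0 (off-diagonal)
Numerator = 0 + 5 - 0 = 5
Gamma^1_{31} = 5 / (2 * 5) = 1/2

1/2


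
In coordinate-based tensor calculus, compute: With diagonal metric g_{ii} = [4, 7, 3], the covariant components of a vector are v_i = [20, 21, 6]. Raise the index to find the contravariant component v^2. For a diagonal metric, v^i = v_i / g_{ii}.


To raise an index with a diagonal metric: v^i = v_i / g_{ii}.
For index 2: v_2 = 21, g_{22} = 7
v^2 = 21 / 7 = 3

3


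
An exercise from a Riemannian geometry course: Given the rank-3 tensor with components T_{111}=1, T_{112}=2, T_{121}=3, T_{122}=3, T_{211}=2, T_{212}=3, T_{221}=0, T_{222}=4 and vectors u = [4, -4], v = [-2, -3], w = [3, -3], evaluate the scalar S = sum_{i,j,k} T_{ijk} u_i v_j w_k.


S = sum over i,j,k of T_{ijk} u_i v_j w_k. Expanding all 8 terms:
T_{111}*u_1*v_1*w_1 = 1*4*-2*3 = -24  (running total: -24)
T_{112}*u_1*v_1*w_2 = 2*4*-2*-3 = 48  (running total: 24)
T_{121}*u_1*v_2*w_1 = 3*4*-3*3 = -108  (running total: -84)
T_{122}*u_1*v_2*w_2 = 3*4*-3*-3 = 108  (running total: 24)
T_{211}*u_2*v_1*w_1 = 2*-4*-2*3 = 48  (running total: 72)
T_{212}*u_2*v_1*w_2 = 3*-4*-2*-3 = -72  (running total: 0)
T_{221}*u_2*v_2*w_1 = 0*-4*-3*3 = 0  (running total: 0)
T_{222}*u_2*v_2*w_2 = 4*-4*-3*-3 = -144  (running total: -144)
S = -144

-144


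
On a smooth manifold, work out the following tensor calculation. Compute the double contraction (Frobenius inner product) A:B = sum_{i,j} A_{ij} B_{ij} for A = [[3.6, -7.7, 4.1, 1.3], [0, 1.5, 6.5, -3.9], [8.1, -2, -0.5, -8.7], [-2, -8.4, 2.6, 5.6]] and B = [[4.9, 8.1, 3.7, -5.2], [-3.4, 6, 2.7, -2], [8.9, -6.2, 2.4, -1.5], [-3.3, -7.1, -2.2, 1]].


A:B = sum over all i,j of A_{ij} * B_{ij}.
Row 1: 3.6*4.9=17.64, -7.7*8.1=-62.37, 4.1*3.7=15.17, 1.3*-5.2=-6.76 => row sum = -36.32
Row 2: 0*-3.4=0, 1.5*6=9, 6.5*2.7=17.55, -3.9*-2=7.8 => row sum = 34.35
Row 3: 8.1*8.9=72.09, -2*-6.2=12.4, -0.5*2.4=-1.2, -8.7*-1.5=13.05 => row sum = 96.34
Row 4: -2*-3.3=6.6, -8.4*-7.1=59.64, 2.6*-2.2=-5.72, 5.6*1=5.6 => row sum = 66.12
Total = -36.32 + 34.35 + 96.34 + 66.12 = 160.49

160.49


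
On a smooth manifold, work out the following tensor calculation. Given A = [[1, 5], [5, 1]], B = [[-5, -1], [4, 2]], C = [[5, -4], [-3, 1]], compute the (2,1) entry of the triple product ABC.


(ABC)_{21} = sum_m (AB)_{2m} C_{m1}. First compute row 2 of AB.
(AB)_{21} = 5*-5 + 1*4 = -21
(AB)_{22} = 5*-1 + 1*2 = -3
Now contract with column 1 of C:
(AB)_{21} * C_{11} = -21 * 5 = -105
(AB)_{22} * C_{21} = -3 * -3 = 9
(ABC)_{21} = -105 + 9 = -96

-96


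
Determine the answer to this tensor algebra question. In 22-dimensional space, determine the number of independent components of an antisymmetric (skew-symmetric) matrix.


An antisymmetric rank-2 tensor satisfies A_{ij} = -A_{ji}, so diagonal entries are zero.
The independent components are the upper-triangular entries: C(n, 2) = n(n-1)/2.
n = 22
C(22, 2) = 22 * 21 / 2 = 462 / 2 = 231

231


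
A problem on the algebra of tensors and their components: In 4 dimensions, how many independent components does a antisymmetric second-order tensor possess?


A antisymmetric rank-2 tensor in d dimensions has d(d-1)/2 independent components.
d = 4
d(d-1)/2 = 4 * 3 / 2 = 12 / 2 = 6

6


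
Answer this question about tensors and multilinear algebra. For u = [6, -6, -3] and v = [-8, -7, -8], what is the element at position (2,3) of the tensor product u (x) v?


The outer product entry T_{ij} = u_i * v_j.
We need i=2, j=3.
u_2 = -6, v_3 = -8
T_{2,3} = -6 * -8 = 48

48


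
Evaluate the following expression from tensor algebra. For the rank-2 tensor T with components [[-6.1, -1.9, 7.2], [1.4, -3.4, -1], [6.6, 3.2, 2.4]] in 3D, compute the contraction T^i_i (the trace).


The contraction (trace) of a rank-2 tensor is the sum of its diagonal elements.
Diagonal entries: A[1,1] = -6.1, A[2,2] = -3.4, A[3,3] = 2.4
Tr(A) = -6.1 + -3.4 + 2.4 = -7.1

-7.1


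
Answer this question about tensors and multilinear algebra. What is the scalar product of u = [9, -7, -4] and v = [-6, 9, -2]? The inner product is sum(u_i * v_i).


The inner product u . v = sum of u_i * v_i.
Term-by-term: 9 * -6, -7 * 9, -4 * -2
Products: -54, -63, 8
Sum = -54 + -63 + 8 = -109

-109


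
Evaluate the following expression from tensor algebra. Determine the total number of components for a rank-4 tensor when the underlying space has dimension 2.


The number of components of a rank-r tensor in d dimensions is d^r.
Here d = 2 and r = 4.
2^4 = 16

16


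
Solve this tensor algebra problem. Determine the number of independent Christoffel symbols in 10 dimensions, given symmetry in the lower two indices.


Christoffel symbols Gamma^k_{ij} are symmetric in i,j, so there are d * d(d+1)/2 independent symbols.
d = 10
d(d+1)/2 = 10 * 11 / 2 = 55
Total = 10 * 55 = 550

550


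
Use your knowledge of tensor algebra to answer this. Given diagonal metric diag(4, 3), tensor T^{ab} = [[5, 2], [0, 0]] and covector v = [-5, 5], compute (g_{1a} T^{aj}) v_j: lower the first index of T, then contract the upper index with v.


Step 1: lower the first index. For a diagonal metric, g_{ia} T^{aj} = g_{ii} T^{ij} (no sum on i).
g_{11} = 4
S_1{}^1 = 4 * T^{11} = 4 * 5 = 20
S_1{}^2 = 4 * T^{12} = 4 * 2 = 8
Step 2: contract S_1{}^j with v_j.
S_1{}^1 * v_1 = 20 * -5 = -100
S_1{}^2 * v_2 = 8 * 5 = 40
Result = -100 + 40 = -60

-60


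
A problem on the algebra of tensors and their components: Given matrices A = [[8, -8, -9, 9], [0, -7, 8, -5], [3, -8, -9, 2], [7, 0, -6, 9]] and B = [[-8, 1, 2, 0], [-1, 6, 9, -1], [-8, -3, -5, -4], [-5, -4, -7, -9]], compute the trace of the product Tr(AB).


Tr(AB) = sum_i (AB)_{ii} where (AB)_{ii} = sum_k A_{ik} B_{ki}.
(AB)_{11} = 8*-8 + -8*-1 + -9*-8 + 9*-5 = -29
(AB)_{22} = 0*1 + -7*6 + 8*-3 + -5*-4 = -46
(AB)_{33} = 3*2 + -8*9 + -9*-5 + 2*-7 = -35
(AB)_{44} = 7*0 + 0*-1 + -6*-4 + 9*-9 = -57
Tr(AB) = -29 + -46 + -35 + -57 = -167

-167


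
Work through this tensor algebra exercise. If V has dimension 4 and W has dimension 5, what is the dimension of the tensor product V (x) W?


The dimension of a tensor product is the product of dimensions.
dim(V) = 4, dim(W) = 5
dim(V (x) W) = 4 * 5 = 20

20


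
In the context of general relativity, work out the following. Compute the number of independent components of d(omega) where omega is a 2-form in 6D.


The exterior derivative of a p-form is a (p+1)-form.
Its number of independent components is C(n, p+1).
n = 6, p+1 = 3
C(6, 3) = 20

20


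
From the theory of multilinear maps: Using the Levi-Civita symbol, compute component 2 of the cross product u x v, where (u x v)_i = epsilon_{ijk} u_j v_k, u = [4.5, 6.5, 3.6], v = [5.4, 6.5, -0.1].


(u x v)_2 = sum_{j,k} epsilon_{2jk} u_j v_k. Only permutations of (1,2,3) contribute; the two non-zero terms are:
eps_{213} u_1 v_3 = -1 * 4.5 * -0.1 = 0.45
eps_{231} u_3 v_1 = 1 * 3.6 * 5.4 = 19.44
(u x v)_2 = 19.89

19.89


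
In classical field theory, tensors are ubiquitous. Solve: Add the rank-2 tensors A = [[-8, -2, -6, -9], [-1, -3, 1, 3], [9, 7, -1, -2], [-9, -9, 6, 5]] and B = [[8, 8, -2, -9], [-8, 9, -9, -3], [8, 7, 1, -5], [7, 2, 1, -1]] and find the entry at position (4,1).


Tensor addition is component-wise: (A + B)_{ij} = A_{ij} + B_{ij}.
A_{41} = -9
B_{41} = 7
(A + B)_{41} = -9 + 7 = -2

-2


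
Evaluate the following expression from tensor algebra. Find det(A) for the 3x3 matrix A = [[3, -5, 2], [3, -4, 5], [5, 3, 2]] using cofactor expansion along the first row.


Expanding along the first row, det(A) = a11*M_11 - a12*M_12 + a13*M_13, where M_1j is the (1,j) minor.
Minor M_11 = -4*2 - 5*3 = -23
Minor M_12 = 3*2 - 5*5 = -19
Minor M_13 = 3*3 - -4*5 = 29
det = 3*(-23) - -5*(-19) + 2*(29)
    = -69 - 95 + 58
    = -106

-106


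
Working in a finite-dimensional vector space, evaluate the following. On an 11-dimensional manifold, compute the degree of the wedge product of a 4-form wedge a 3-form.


The degree of a wedge product is the sum of the degrees of the individual forms.
Degrees: 4, 3
Total degree = 4 + 3 = 7

7


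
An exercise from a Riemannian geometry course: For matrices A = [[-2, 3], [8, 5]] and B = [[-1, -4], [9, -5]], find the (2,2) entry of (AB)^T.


(AB)^T_{ij} = (AB)_{ji} = sum_k A_{jk} B_{ki}.
For i=2, j=2 we need (AB)_{22}:
A_{21} * B_{12} = 8 * -4 = -32
A_{22} * B_{22} = 5 * -5 = -25
Sum = -32 + -25 = -57

-57


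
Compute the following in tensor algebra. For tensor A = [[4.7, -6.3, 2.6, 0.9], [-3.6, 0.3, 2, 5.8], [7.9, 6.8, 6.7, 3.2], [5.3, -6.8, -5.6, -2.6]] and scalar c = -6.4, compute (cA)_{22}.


Scalar multiplication: (cA)_{ij} = c * A_{ij}.
c = -6.4
A_{22} = 0.3
(cA)_{22} = -6.4 * 0.3 = -1.92

-1.92


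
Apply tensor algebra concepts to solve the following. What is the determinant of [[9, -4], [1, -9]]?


For a 2x2 matrix [[a, b], [c, d]], det = a*d - b*c.
a = 9, b = -4, c = 1, d = -9
a*d = 9 * -9 = -81
b*c = -4 * 1 = -4
det = -81 - -4 = -77

-77


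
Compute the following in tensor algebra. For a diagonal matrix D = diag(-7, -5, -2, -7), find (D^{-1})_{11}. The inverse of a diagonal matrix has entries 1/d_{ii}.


For a diagonal matrix, the inverse has entries (D^{-1})_{ii} = 1/d_{ii}.
The diagonal entries are: d_{11} = -7, d_{22} = -5, d_{33} = -2, d_{44} = -7
We need (D^{-1})_{11} = 1/d_{11} = 1/-7 = -1/7

-1/7


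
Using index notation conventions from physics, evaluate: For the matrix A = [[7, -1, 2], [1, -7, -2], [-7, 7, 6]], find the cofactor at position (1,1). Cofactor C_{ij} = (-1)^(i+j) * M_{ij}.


To find cofactor C_{11}, delete row 1 and column 1.
The resulting 2x2 submatrix is: [[-7, -2], [7, 6]]
Minor M_{11} = -7*6 - -2*7
  = -42 - -14 = -28
Sign = (-1)^(1+1) = (-1)^2 = 1
Cofactor C_{11} = 1 * -28 = -28

-28


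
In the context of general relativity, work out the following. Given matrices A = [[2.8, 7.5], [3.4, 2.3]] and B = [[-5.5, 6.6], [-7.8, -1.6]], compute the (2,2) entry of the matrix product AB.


(AB)_{ij} = sum_k A_{ik} B_{kj}.
For i=2, j=2:
A_{21} * B_{12} = 3.4 * 6.6 = 22.44
A_{22} * B_{22} = 2.3 * -1.6 = -3.68
Sum = 22.44 + -3.68 = 18.76

18.76


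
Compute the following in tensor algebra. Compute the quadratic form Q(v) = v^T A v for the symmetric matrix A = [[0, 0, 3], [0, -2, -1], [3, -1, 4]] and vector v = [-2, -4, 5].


First compute Av:
(Av)_1 = 0*-2 + 0*-4 + 3*5 = 15
(Av)_2 = 0*-2 + -2*-4 + -1*5 = 3
(Av)_3 = 3*-2 + -1*-4 + 4*5 = 18
Av = [15, 3, 18]
Then v^T (Av) = -2*15 + -4*3 + 5*18
= -30 + -12 + 90 = 48

48


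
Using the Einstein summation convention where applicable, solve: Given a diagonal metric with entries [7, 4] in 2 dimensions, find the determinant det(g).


For a diagonal metric, the determinant is the product of diagonal entries.
Diagonal entries: 7, 4
det(g) = 7 * 4 = 28

28


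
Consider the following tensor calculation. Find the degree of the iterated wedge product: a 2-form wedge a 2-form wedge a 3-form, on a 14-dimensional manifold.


The degree of a wedge product is the sum of the degrees of the individual forms.
Degrees: 2, 2, 3
Total degree = 2 + 2 + 3 = 7

7


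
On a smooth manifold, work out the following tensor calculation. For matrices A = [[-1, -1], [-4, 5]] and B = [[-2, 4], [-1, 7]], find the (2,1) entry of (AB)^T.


(AB)^T_{ij} = (AB)_{ji} = sum_k A_{jk} B_{ki}.
For i=2, j=1 we need (AB)_{12}:
A_{11} * B_{12} = -1 * 4 = -4
A_{12} * B_{22} = -1 * 7 = -7
Sum = -4 + -7 = -11

-11


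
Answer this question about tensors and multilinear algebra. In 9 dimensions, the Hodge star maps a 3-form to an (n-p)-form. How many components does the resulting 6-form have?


The Hodge dual of a p-form on an n-dimensional manifold is an (n-p)-form.
n = 9, p = 3, so dual degree = 9 - 3 = 6
The number of components is C(n, n-p) = C(9, 6) = 84

84


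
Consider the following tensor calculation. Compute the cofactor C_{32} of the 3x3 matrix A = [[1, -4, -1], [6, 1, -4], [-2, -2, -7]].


To find cofactor C_{32}, delete row 3 and column 2.
The resulting 2x2 submatrix is: [[1, -1], [6, -4]]
Minor M_{32} = 1*-4 - -1*6
  = -4 - -6 = 2
Sign = (-1)^(3+2) = (-1)^5 = -1
Cofactor C_{32} = -1 * 2 = -2

-2
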